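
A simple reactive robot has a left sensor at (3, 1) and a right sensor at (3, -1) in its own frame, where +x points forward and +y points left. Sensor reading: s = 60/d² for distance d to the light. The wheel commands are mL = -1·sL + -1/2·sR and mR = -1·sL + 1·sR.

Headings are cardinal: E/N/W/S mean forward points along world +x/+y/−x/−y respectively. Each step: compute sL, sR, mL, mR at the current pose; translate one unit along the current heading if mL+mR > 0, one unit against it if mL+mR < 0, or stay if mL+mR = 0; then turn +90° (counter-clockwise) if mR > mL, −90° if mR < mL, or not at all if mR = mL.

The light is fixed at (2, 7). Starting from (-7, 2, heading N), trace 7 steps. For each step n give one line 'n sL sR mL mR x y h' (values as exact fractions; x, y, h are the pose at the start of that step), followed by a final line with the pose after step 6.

0 15/26 15/17 -225/221 135/442 -7 2 N
1 60/193 60/169 -15930/32617 1440/32617 -7 1 W
2 6/13 10/27 -227/351 -32/351 -6 1 S
3 60/41 60/61 -4890/2501 -1200/2501 -6 2 E
4 15/26 15/17 -225/221 135/442 -7 2 N
5 60/193 60/169 -15930/32617 1440/32617 -7 1 W
6 6/13 10/27 -227/351 -32/351 -6 1 S
final -6 2 E

n=0: pose=(-7,2,N); sL=15/26, sR=15/17; mL=-225/221, mR=135/442; mL+mR=-315/442 → advance -1; mR−mL=45/34 → turn +1·90°
n=1: pose=(-7,1,W); sL=60/193, sR=60/169; mL=-15930/32617, mR=1440/32617; mL+mR=-14490/32617 → advance -1; mR−mL=90/169 → turn +1·90°
n=2: pose=(-6,1,S); sL=6/13, sR=10/27; mL=-227/351, mR=-32/351; mL+mR=-259/351 → advance -1; mR−mL=5/9 → turn +1·90°
n=3: pose=(-6,2,E); sL=60/41, sR=60/61; mL=-4890/2501, mR=-1200/2501; mL+mR=-6090/2501 → advance -1; mR−mL=90/61 → turn +1·90°
n=4: pose=(-7,2,N); sL=15/26, sR=15/17; mL=-225/221, mR=135/442; mL+mR=-315/442 → advance -1; mR−mL=45/34 → turn +1·90°
n=5: pose=(-7,1,W); sL=60/193, sR=60/169; mL=-15930/32617, mR=1440/32617; mL+mR=-14490/32617 → advance -1; mR−mL=90/169 → turn +1·90°
n=6: pose=(-6,1,S); sL=6/13, sR=10/27; mL=-227/351, mR=-32/351; mL+mR=-259/351 → advance -1; mR−mL=5/9 → turn +1·90°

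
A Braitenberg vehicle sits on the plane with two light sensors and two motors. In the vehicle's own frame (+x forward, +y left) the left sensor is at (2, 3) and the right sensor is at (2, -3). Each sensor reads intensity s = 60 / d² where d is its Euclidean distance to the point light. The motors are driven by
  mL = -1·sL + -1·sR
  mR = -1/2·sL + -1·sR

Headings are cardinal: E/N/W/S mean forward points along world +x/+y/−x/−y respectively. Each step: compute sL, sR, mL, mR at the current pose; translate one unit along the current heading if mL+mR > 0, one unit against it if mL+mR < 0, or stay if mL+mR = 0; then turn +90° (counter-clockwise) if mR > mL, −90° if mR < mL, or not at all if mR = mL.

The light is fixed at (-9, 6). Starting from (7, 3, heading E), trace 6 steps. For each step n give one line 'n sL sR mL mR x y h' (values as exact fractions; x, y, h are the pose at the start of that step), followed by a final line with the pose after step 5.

0 5/27 1/6 -19/54 -7/27 7 3 E
1 12/29 12/65 -1128/1885 -738/1885 6 3 N
2 30/109 6/17 -1164/1853 -909/1853 6 2 W
3 60/397 12/41 -7224/16277 -5994/16277 7 2 S
4 5/27 1/6 -19/54 -7/27 7 3 E
5 12/29 12/65 -1128/1885 -738/1885 6 3 N
final 6 2 W

n=0: pose=(7,3,E); sL=5/27, sR=1/6; mL=-19/54, mR=-7/27; mL+mR=-11/18 → advance -1; mR−mL=5/54 → turn +1·90°
n=1: pose=(6,3,N); sL=12/29, sR=12/65; mL=-1128/1885, mR=-738/1885; mL+mR=-1866/1885 → advance -1; mR−mL=6/29 → turn +1·90°
n=2: pose=(6,2,W); sL=30/109, sR=6/17; mL=-1164/1853, mR=-909/1853; mL+mR=-2073/1853 → advance -1; mR−mL=15/109 → turn +1·90°
n=3: pose=(7,2,S); sL=60/397, sR=12/41; mL=-7224/16277, mR=-5994/16277; mL+mR=-13218/16277 → advance -1; mR−mL=30/397 → turn +1·90°
n=4: pose=(7,3,E); sL=5/27, sR=1/6; mL=-19/54, mR=-7/27; mL+mR=-11/18 → advance -1; mR−mL=5/54 → turn +1·90°
n=5: pose=(6,3,N); sL=12/29, sR=12/65; mL=-1128/1885, mR=-738/1885; mL+mR=-1866/1885 → advance -1; mR−mL=6/29 → turn +1·90°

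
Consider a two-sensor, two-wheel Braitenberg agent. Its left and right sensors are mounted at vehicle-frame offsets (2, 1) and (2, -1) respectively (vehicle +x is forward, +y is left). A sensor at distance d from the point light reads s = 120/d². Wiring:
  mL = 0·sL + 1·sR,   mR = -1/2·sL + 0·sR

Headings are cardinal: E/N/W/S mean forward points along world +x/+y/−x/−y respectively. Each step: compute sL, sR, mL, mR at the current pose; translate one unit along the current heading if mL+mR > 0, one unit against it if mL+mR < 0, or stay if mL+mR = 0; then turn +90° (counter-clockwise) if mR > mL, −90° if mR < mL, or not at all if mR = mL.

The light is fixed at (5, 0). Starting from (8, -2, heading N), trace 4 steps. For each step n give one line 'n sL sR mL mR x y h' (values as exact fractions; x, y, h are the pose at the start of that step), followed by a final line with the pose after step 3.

0 30 15/2 15/2 -15 8 -2 N
1 120/29 120/41 120/41 -60/29 8 -3 E
2 12/5 60/17 60/17 -6/5 9 -3 S
3 120/29 120/13 120/13 -60/29 9 -4 W
final 8 -4 N

n=0: pose=(8,-2,N); sL=30, sR=15/2; mL=15/2, mR=-15; mL+mR=-15/2 → advance -1; mR−mL=-45/2 → turn -1·90°
n=1: pose=(8,-3,E); sL=120/29, sR=120/41; mL=120/41, mR=-60/29; mL+mR=1020/1189 → advance +1; mR−mL=-5940/1189 → turn -1·90°
n=2: pose=(9,-3,S); sL=12/5, sR=60/17; mL=60/17, mR=-6/5; mL+mR=198/85 → advance +1; mR−mL=-402/85 → turn -1·90°
n=3: pose=(9,-4,W); sL=120/29, sR=120/13; mL=120/13, mR=-60/29; mL+mR=2700/377 → advance +1; mR−mL=-4260/377 → turn -1·90°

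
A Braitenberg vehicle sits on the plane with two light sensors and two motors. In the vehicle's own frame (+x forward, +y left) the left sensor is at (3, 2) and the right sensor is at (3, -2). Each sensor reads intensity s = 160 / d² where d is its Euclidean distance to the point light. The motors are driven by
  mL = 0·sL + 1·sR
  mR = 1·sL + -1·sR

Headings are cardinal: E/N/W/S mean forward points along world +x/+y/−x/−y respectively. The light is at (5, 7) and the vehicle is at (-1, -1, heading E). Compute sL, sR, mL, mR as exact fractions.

32/9 160/109 160/109 2048/981

left sensor world pos  = (2, 1); dL² = 45
right sensor world pos = (2, -3); dR² = 109
sL = 160/45 = 32/9
sR = 160/109 = 160/109
mL = 0·sL + 1·sR = 160/109
mR = 1·sL + -1·sR = 2048/981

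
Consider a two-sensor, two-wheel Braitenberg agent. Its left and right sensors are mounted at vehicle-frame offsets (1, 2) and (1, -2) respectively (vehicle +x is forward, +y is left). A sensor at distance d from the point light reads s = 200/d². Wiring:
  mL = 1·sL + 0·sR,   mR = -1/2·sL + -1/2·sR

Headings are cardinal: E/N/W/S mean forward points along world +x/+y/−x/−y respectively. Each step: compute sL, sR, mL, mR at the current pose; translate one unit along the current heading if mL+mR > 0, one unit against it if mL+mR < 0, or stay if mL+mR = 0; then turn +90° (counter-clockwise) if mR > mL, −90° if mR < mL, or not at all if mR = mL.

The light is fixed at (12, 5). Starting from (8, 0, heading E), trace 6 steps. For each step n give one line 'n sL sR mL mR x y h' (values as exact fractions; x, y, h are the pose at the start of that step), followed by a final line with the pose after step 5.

0 100/9 100/29 100/9 -1900/261 8 0 E
1 200/37 200/61 200/37 -9800/2257 9 0 S
2 5/2 25/4 5/2 -35/8 9 -1 W
3 200/41 8 200/41 -264/41 10 -1 N
4 100/13 100/41 100/13 -2700/533 10 -2 E
5 40/13 200/73 40/13 -2760/949 11 -2 S
final 11 -3 W

n=0: pose=(8,0,E); sL=100/9, sR=100/29; mL=100/9, mR=-1900/261; mL+mR=1000/261 → advance +1; mR−mL=-1600/87 → turn -1·90°
n=1: pose=(9,0,S); sL=200/37, sR=200/61; mL=200/37, mR=-9800/2257; mL+mR=2400/2257 → advance +1; mR−mL=-22000/2257 → turn -1·90°
n=2: pose=(9,-1,W); sL=5/2, sR=25/4; mL=5/2, mR=-35/8; mL+mR=-15/8 → advance -1; mR−mL=-55/8 → turn -1·90°
n=3: pose=(10,-1,N); sL=200/41, sR=8; mL=200/41, mR=-264/41; mL+mR=-64/41 → advance -1; mR−mL=-464/41 → turn -1·90°
n=4: pose=(10,-2,E); sL=100/13, sR=100/41; mL=100/13, mR=-2700/533; mL+mR=1400/533 → advance +1; mR−mL=-6800/533 → turn -1·90°
n=5: pose=(11,-2,S); sL=40/13, sR=200/73; mL=40/13, mR=-2760/949; mL+mR=160/949 → advance +1; mR−mL=-5680/949 → turn -1·90°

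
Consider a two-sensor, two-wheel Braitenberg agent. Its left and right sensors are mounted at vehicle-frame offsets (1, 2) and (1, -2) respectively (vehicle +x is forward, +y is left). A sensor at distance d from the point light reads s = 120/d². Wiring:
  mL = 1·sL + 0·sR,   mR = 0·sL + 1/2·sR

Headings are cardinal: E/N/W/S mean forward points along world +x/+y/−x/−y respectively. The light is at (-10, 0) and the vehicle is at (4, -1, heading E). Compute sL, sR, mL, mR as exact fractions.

60/113 20/39 60/113 10/39

left sensor world pos  = (5, 1); dL² = 226
right sensor world pos = (5, -3); dR² = 234
sL = 120/226 = 60/113
sR = 120/234 = 20/39
mL = 1·sL + 0·sR = 60/113
mR = 0·sL + 1/2·sR = 10/39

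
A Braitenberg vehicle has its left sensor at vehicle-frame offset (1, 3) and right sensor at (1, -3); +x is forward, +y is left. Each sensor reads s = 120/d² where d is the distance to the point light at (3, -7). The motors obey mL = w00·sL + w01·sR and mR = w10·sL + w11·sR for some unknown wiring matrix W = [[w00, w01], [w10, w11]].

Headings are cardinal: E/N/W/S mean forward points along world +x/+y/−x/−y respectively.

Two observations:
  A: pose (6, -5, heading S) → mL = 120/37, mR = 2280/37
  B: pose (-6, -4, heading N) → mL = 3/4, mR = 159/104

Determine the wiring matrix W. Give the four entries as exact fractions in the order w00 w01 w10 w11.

obs A: pose=(6,-5,S) → sL=120/37, sR=120, mL=120/37, mR=2280/37
obs B: pose=(-6,-4,N) → sL=3/4, sR=30/13, mL=3/4, mR=159/104
sensor matrix S = [[120/37, 120], [3/4, 30/13]]; det S = -39690/481
solve [mL_A; mL_B] = S·[w00; w01] and [mR_A; mR_B] = S·[w10; w11]:
  w00 = 1, w01 = 0, w10 = 1/2, w11 = 1/2

1 0 1/2 1/2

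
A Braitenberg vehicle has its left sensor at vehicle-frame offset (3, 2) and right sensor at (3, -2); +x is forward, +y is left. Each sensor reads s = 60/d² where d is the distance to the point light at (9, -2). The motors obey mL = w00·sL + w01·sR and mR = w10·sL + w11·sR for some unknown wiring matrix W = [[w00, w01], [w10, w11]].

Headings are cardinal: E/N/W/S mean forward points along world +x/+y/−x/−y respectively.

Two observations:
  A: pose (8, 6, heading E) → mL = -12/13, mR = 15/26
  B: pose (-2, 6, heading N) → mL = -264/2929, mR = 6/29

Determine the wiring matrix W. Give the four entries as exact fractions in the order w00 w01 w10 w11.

obs A: pose=(8,6,E) → sL=15/26, sR=3/2, mL=-12/13, mR=15/26
obs B: pose=(-2,6,N) → sL=6/29, sR=30/101, mL=-264/2929, mR=6/29
sensor matrix S = [[15/26, 3/2], [6/29, 30/101]]; det S = -5292/38077
solve [mL_A; mL_B] = S·[w00; w01] and [mR_A; mR_B] = S·[w10; w11]:
  w00 = 1, w01 = -1, w10 = 1, w11 = 0

1 -1 1 0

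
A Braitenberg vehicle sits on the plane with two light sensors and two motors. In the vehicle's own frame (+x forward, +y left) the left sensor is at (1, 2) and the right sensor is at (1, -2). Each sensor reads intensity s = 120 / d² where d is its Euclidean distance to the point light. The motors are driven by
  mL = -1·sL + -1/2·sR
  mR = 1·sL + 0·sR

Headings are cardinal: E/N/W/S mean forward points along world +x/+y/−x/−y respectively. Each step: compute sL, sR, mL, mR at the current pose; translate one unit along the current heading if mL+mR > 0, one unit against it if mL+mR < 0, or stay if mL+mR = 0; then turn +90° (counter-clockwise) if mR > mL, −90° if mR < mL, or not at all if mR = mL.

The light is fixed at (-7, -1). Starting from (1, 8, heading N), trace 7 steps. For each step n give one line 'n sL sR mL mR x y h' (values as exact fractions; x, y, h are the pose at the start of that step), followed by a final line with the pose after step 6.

0 15/17 3/5 -201/170 15/17 1 8 N
1 24/17 120/149 -4596/2533 24/17 1 7 W
2 12/17 60/49 -1098/833 12/17 2 7 S
3 120/221 120/149 -31140/32929 120/221 2 8 E
4 15/17 3/5 -201/170 15/17 1 8 N
5 24/17 120/149 -4596/2533 24/17 1 7 W
6 12/17 60/49 -1098/833 12/17 2 7 S
final 2 8 E

n=0: pose=(1,8,N); sL=15/17, sR=3/5; mL=-201/170, mR=15/17; mL+mR=-3/10 → advance -1; mR−mL=351/170 → turn +1·90°
n=1: pose=(1,7,W); sL=24/17, sR=120/149; mL=-4596/2533, mR=24/17; mL+mR=-60/149 → advance -1; mR−mL=8172/2533 → turn +1·90°
n=2: pose=(2,7,S); sL=12/17, sR=60/49; mL=-1098/833, mR=12/17; mL+mR=-30/49 → advance -1; mR−mL=1686/833 → turn +1·90°
n=3: pose=(2,8,E); sL=120/221, sR=120/149; mL=-31140/32929, mR=120/221; mL+mR=-60/149 → advance -1; mR−mL=49020/32929 → turn +1·90°
n=4: pose=(1,8,N); sL=15/17, sR=3/5; mL=-201/170, mR=15/17; mL+mR=-3/10 → advance -1; mR−mL=351/170 → turn +1·90°
n=5: pose=(1,7,W); sL=24/17, sR=120/149; mL=-4596/2533, mR=24/17; mL+mR=-60/149 → advance -1; mR−mL=8172/2533 → turn +1·90°
n=6: pose=(2,7,S); sL=12/17, sR=60/49; mL=-1098/833, mR=12/17; mL+mR=-30/49 → advance -1; mR−mL=1686/833 → turn +1·90°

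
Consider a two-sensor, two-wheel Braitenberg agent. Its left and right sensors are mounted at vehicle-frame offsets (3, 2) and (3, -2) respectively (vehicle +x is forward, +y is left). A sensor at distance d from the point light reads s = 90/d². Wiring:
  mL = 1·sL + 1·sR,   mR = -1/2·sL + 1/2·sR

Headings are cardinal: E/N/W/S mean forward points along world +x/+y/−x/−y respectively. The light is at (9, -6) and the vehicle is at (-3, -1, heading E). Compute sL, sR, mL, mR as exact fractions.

left sensor world pos  = (0, 1); dL² = 130
right sensor world pos = (0, -3); dR² = 90
sL = 90/130 = 9/13
sR = 90/90 = 1
mL = 1·sL + 1·sR = 22/13
mR = -1/2·sL + 1/2·sR = 2/13

9/13 1 22/13 2/13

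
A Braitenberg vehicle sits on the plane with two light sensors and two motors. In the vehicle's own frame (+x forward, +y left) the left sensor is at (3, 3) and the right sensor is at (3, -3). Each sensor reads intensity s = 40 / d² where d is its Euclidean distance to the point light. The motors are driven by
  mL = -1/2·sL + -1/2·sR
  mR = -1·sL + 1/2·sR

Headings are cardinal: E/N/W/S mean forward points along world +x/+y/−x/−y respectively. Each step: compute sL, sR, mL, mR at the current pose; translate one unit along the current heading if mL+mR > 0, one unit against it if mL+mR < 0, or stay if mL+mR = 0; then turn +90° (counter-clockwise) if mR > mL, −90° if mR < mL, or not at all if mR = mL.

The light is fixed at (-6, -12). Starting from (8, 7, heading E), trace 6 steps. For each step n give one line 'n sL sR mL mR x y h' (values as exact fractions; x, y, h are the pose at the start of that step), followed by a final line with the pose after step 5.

0 40/773 8/109 -5272/84257 -1268/84257 8 7 E
1 5/73 2/37 -331/5402 -112/2701 7 7 N
2 8/65 40/541 -3464/35165 -3028/35165 7 6 W
3 20/257 20/173 -4300/44461 -890/44461 8 6 S
4 40/773 8/109 -5272/84257 -1268/84257 8 7 E
5 5/73 2/37 -331/5402 -112/2701 7 7 N
final 7 6 W

n=0: pose=(8,7,E); sL=40/773, sR=8/109; mL=-5272/84257, mR=-1268/84257; mL+mR=-60/773 → advance -1; mR−mL=4004/84257 → turn +1·90°
n=1: pose=(7,7,N); sL=5/73, sR=2/37; mL=-331/5402, mR=-112/2701; mL+mR=-15/146 → advance -1; mR−mL=107/5402 → turn +1·90°
n=2: pose=(7,6,W); sL=8/65, sR=40/541; mL=-3464/35165, mR=-3028/35165; mL+mR=-12/65 → advance -1; mR−mL=436/35165 → turn +1·90°
n=3: pose=(8,6,S); sL=20/257, sR=20/173; mL=-4300/44461, mR=-890/44461; mL+mR=-30/257 → advance -1; mR−mL=3410/44461 → turn +1·90°
n=4: pose=(8,7,E); sL=40/773, sR=8/109; mL=-5272/84257, mR=-1268/84257; mL+mR=-60/773 → advance -1; mR−mL=4004/84257 → turn +1·90°
n=5: pose=(7,7,N); sL=5/73, sR=2/37; mL=-331/5402, mR=-112/2701; mL+mR=-15/146 → advance -1; mR−mL=107/5402 → turn +1·90°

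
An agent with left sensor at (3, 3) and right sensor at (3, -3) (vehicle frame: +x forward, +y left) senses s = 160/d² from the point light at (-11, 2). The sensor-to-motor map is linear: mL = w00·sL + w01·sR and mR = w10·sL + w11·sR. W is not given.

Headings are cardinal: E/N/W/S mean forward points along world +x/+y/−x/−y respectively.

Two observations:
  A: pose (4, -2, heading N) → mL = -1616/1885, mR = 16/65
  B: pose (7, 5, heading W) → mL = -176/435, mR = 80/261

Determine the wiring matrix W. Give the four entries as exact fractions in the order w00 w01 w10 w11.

-1 1/2 0 1/2

obs A: pose=(4,-2,N) → sL=32/29, sR=32/65, mL=-1616/1885, mR=16/65
obs B: pose=(7,5,W) → sL=32/45, sR=160/261, mL=-176/435, mR=80/261
sensor matrix S = [[32/29, 32/65], [32/45, 160/261]]; det S = 802816/2459925
solve [mL_A; mL_B] = S·[w00; w01] and [mR_A; mR_B] = S·[w10; w11]:
  w00 = -1, w01 = 1/2, w10 = 0, w11 = 1/2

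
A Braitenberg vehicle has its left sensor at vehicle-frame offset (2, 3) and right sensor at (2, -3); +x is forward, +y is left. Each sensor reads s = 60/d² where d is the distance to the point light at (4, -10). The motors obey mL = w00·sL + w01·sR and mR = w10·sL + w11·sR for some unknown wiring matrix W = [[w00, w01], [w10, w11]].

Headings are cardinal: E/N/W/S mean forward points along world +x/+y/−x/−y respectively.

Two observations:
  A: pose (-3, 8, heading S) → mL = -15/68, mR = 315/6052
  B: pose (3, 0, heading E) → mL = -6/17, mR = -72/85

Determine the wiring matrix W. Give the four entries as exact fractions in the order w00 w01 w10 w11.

obs A: pose=(-3,8,S) → sL=15/68, sR=15/89, mL=-15/68, mR=315/6052
obs B: pose=(3,0,E) → sL=6/17, sR=6/5, mL=-6/17, mR=-72/85
sensor matrix S = [[15/68, 15/89], [6/17, 6/5]]; det S = 621/3026
solve [mL_A; mL_B] = S·[w00; w01] and [mR_A; mR_B] = S·[w10; w11]:
  w00 = -1, w01 = 0, w10 = 1, w11 = -1

-1 0 1 -1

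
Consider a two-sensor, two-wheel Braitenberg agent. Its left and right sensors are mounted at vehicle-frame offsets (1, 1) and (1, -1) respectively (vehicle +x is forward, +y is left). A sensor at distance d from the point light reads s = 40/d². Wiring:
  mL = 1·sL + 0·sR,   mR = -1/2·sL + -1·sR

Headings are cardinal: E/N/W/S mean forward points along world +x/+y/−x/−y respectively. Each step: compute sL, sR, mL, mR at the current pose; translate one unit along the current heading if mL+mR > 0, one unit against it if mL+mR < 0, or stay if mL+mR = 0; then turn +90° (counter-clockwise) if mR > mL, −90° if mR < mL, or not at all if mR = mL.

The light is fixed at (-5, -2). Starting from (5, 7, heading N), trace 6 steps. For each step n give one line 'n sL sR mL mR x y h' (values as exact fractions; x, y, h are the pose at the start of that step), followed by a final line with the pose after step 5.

0 40/181 40/221 40/181 -11660/40001 5 7 N
1 20/101 4/17 20/101 -574/1717 5 6 E
2 40/149 40/113 40/149 -8220/16837 4 6 S
3 5/16 10/41 5/16 -525/1312 4 7 W
4 40/181 40/221 40/181 -11660/40001 5 7 N
5 20/101 4/17 20/101 -574/1717 5 6 E
final 4 6 S

n=0: pose=(5,7,N); sL=40/181, sR=40/221; mL=40/181, mR=-11660/40001; mL+mR=-2820/40001 → advance -1; mR−mL=-20500/40001 → turn -1·90°
n=1: pose=(5,6,E); sL=20/101, sR=4/17; mL=20/101, mR=-574/1717; mL+mR=-234/1717 → advance -1; mR−mL=-914/1717 → turn -1·90°
n=2: pose=(4,6,S); sL=40/149, sR=40/113; mL=40/149, mR=-8220/16837; mL+mR=-3700/16837 → advance -1; mR−mL=-12740/16837 → turn -1·90°
n=3: pose=(4,7,W); sL=5/16, sR=10/41; mL=5/16, mR=-525/1312; mL+mR=-115/1312 → advance -1; mR−mL=-935/1312 → turn -1·90°
n=4: pose=(5,7,N); sL=40/181, sR=40/221; mL=40/181, mR=-11660/40001; mL+mR=-2820/40001 → advance -1; mR−mL=-20500/40001 → turn -1·90°
n=5: pose=(5,6,E); sL=20/101, sR=4/17; mL=20/101, mR=-574/1717; mL+mR=-234/1717 → advance -1; mR−mL=-914/1717 → turn -1·90°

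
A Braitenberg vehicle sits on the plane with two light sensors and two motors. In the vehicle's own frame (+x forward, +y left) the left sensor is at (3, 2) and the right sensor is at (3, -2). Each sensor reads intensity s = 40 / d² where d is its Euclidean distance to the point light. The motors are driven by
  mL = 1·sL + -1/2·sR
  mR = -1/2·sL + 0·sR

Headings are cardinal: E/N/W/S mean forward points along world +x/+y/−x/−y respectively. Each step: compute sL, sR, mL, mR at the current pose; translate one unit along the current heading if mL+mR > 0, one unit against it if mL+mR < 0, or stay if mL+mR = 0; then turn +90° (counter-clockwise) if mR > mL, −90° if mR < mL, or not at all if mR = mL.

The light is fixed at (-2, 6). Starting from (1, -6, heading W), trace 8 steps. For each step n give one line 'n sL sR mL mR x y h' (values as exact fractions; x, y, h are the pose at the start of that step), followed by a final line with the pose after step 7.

0 10/49 2/5 1/245 -5/49 1 -6 W
1 8/17 40/117 596/1989 -4/17 2 -6 N
2 4/13 20/109 306/1417 -2/13 2 -5 E
3 8/49 8/41 132/2009 -4/49 3 -5 S
4 10/37 10/17 -15/629 -5/37 3 -4 W
5 8/13 40/113 644/1469 -4/13 4 -4 N
6 4/13 20/101 274/1313 -2/13 4 -3 E
7 8/45 40/169 452/7605 -4/45 5 -3 S
final 5 -2 W

n=0: pose=(1,-6,W); sL=10/49, sR=2/5; mL=1/245, mR=-5/49; mL+mR=-24/245 → advance -1; mR−mL=-26/245 → turn -1·90°
n=1: pose=(2,-6,N); sL=8/17, sR=40/117; mL=596/1989, mR=-4/17; mL+mR=128/1989 → advance +1; mR−mL=-1064/1989 → turn -1·90°
n=2: pose=(2,-5,E); sL=4/13, sR=20/109; mL=306/1417, mR=-2/13; mL+mR=88/1417 → advance +1; mR−mL=-524/1417 → turn -1·90°
n=3: pose=(3,-5,S); sL=8/49, sR=8/41; mL=132/2009, mR=-4/49; mL+mR=-32/2009 → advance -1; mR−mL=-296/2009 → turn -1·90°
n=4: pose=(3,-4,W); sL=10/37, sR=10/17; mL=-15/629, mR=-5/37; mL+mR=-100/629 → advance -1; mR−mL=-70/629 → turn -1·90°
n=5: pose=(4,-4,N); sL=8/13, sR=40/113; mL=644/1469, mR=-4/13; mL+mR=192/1469 → advance +1; mR−mL=-1096/1469 → turn -1·90°
n=6: pose=(4,-3,E); sL=4/13, sR=20/101; mL=274/1313, mR=-2/13; mL+mR=72/1313 → advance +1; mR−mL=-476/1313 → turn -1·90°
n=7: pose=(5,-3,S); sL=8/45, sR=40/169; mL=452/7605, mR=-4/45; mL+mR=-224/7605 → advance -1; mR−mL=-376/2535 → turn -1·90°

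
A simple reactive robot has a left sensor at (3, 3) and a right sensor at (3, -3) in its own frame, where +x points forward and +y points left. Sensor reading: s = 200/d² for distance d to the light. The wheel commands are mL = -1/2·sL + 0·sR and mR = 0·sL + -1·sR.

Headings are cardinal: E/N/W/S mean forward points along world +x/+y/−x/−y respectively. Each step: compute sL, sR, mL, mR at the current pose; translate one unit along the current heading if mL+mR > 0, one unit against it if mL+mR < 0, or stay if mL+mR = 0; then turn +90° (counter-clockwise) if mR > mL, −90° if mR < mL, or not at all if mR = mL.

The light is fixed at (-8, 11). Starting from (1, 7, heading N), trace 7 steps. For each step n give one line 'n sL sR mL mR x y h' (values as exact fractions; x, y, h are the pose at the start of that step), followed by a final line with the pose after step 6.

0 200/37 40/29 -100/37 -40/29 1 7 N
1 2 5 -1 -5 1 6 W
2 200/53 200/173 -100/53 -200/173 2 6 N
3 20/13 100/29 -10/13 -100/29 2 5 W
4 200/73 40/41 -100/73 -40/41 3 5 N
5 50/41 5/2 -25/41 -5/2 3 4 W
6 200/97 200/241 -100/97 -200/241 4 4 N
final 4 3 W

n=0: pose=(1,7,N); sL=200/37, sR=40/29; mL=-100/37, mR=-40/29; mL+mR=-4380/1073 → advance -1; mR−mL=1420/1073 → turn +1·90°
n=1: pose=(1,6,W); sL=2, sR=5; mL=-1, mR=-5; mL+mR=-6 → advance -1; mR−mL=-4 → turn -1·90°
n=2: pose=(2,6,N); sL=200/53, sR=200/173; mL=-100/53, mR=-200/173; mL+mR=-27900/9169 → advance -1; mR−mL=6700/9169 → turn +1·90°
n=3: pose=(2,5,W); sL=20/13, sR=100/29; mL=-10/13, mR=-100/29; mL+mR=-1590/377 → advance -1; mR−mL=-1010/377 → turn -1·90°
n=4: pose=(3,5,N); sL=200/73, sR=40/41; mL=-100/73, mR=-40/41; mL+mR=-7020/2993 → advance -1; mR−mL=1180/2993 → turn +1·90°
n=5: pose=(3,4,W); sL=50/41, sR=5/2; mL=-25/41, mR=-5/2; mL+mR=-255/82 → advance -1; mR−mL=-155/82 → turn -1·90°
n=6: pose=(4,4,N); sL=200/97, sR=200/241; mL=-100/97, mR=-200/241; mL+mR=-43500/23377 → advance -1; mR−mL=4700/23377 → turn +1·90°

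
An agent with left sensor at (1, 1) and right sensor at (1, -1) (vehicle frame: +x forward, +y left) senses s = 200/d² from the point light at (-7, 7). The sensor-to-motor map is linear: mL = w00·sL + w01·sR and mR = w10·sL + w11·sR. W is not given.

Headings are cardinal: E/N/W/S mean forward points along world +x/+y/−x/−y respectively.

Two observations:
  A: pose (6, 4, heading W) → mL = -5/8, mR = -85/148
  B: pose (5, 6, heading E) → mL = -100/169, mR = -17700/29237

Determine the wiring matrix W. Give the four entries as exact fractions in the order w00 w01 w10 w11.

obs A: pose=(6,4,W) → sL=5/4, sR=50/37, mL=-5/8, mR=-85/148
obs B: pose=(5,6,E) → sL=200/169, sR=200/173, mL=-100/169, mR=-17700/29237
sensor matrix S = [[5/4, 50/37], [200/169, 200/173]]; det S = -166750/1081769
solve [mL_A; mL_B] = S·[w00; w01] and [mR_A; mR_B] = S·[w10; w11]:
  w00 = -1/2, w01 = 0, w10 = -1, w11 = 1/2

-1/2 0 -1 1/2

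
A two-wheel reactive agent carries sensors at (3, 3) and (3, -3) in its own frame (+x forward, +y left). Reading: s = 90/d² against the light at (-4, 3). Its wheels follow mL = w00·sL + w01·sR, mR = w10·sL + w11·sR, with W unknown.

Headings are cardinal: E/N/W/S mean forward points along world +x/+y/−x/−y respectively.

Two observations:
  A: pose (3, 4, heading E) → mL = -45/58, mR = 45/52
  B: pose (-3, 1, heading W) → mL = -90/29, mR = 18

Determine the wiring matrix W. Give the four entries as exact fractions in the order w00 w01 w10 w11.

obs A: pose=(3,4,E) → sL=45/58, sR=45/52, mL=-45/58, mR=45/52
obs B: pose=(-3,1,W) → sL=90/29, sR=18, mL=-90/29, mR=18
sensor matrix S = [[45/58, 45/52], [90/29, 18]]; det S = 8505/754
solve [mL_A; mL_B] = S·[w00; w01] and [mR_A; mR_B] = S·[w10; w11]:
  w00 = -1, w01 = 0, w10 = 0, w11 = 1

-1 0 0 1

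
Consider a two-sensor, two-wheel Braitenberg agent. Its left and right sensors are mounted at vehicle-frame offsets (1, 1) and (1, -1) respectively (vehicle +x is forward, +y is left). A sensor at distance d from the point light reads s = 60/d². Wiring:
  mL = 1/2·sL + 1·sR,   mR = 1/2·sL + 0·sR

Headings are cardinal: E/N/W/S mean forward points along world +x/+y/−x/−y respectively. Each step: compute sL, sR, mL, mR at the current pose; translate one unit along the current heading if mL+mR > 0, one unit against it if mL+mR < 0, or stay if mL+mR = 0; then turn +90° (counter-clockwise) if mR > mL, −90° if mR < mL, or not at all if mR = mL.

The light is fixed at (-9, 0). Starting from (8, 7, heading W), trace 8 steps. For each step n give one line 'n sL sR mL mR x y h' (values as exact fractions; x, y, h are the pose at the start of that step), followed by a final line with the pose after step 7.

n=0: pose=(8,7,W); sL=15/73, sR=3/16; mL=339/1168, mR=15/146; mL+mR=459/1168 → advance +1; mR−mL=-3/16 → turn -1·90°
n=1: pose=(7,7,N); sL=60/289, sR=60/353; mL=27930/102017, mR=30/289; mL+mR=38520/102017 → advance +1; mR−mL=-60/353 → turn -1·90°
n=2: pose=(7,8,E); sL=6/37, sR=30/169; mL=1617/6253, mR=3/37; mL+mR=2124/6253 → advance +1; mR−mL=-30/169 → turn -1·90°
n=3: pose=(8,8,S); sL=60/373, sR=12/61; mL=6306/22753, mR=30/373; mL+mR=8136/22753 → advance +1; mR−mL=-12/61 → turn -1·90°
n=4: pose=(8,7,W); sL=15/73, sR=3/16; mL=339/1168, mR=15/146; mL+mR=459/1168 → advance +1; mR−mL=-3/16 → turn -1·90°
n=5: pose=(7,7,N); sL=60/289, sR=60/353; mL=27930/102017, mR=30/289; mL+mR=38520/102017 → advance +1; mR−mL=-60/353 → turn -1·90°
n=6: pose=(7,8,E); sL=6/37, sR=30/169; mL=1617/6253, mR=3/37; mL+mR=2124/6253 → advance +1; mR−mL=-30/169 → turn -1·90°
n=7: pose=(8,8,S); sL=60/373, sR=12/61; mL=6306/22753, mR=30/373; mL+mR=8136/22753 → advance +1; mR−mL=-12/61 → turn -1·90°

0 15/73 3/16 339/1168 15/146 8 7 W
1 60/289 60/353 27930/102017 30/289 7 7 N
2 6/37 30/169 1617/6253 3/37 7 8 E
3 60/373 12/61 6306/22753 30/373 8 8 S
4 15/73 3/16 339/1168 15/146 8 7 W
5 60/289 60/353 27930/102017 30/289 7 7 N
6 6/37 30/169 1617/6253 3/37 7 8 E
7 60/373 12/61 6306/22753 30/373 8 8 S
final 8 7 W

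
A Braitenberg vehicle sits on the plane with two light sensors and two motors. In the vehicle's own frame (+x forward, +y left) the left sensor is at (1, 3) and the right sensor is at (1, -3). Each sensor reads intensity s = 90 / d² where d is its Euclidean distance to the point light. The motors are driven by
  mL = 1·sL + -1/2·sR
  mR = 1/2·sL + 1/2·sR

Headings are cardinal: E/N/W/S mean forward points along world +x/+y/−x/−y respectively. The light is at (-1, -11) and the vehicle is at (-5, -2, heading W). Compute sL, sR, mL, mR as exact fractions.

90/61 90/169 12465/10309 10350/10309

left sensor world pos  = (-6, -5); dL² = 61
right sensor world pos = (-6, 1); dR² = 169
sL = 90/61 = 90/61
sR = 90/169 = 90/169
mL = 1·sL + -1/2·sR = 12465/10309
mR = 1/2·sL + 1/2·sR = 10350/10309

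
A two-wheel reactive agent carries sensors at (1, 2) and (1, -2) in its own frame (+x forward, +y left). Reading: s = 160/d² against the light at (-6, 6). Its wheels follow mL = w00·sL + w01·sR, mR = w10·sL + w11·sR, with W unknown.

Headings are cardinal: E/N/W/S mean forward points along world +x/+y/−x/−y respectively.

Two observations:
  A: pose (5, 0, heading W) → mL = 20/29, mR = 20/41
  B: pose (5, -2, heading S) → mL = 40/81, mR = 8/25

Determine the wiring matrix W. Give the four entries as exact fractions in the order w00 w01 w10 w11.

obs A: pose=(5,0,W) → sL=40/41, sR=40/29, mL=20/29, mR=20/41
obs B: pose=(5,-2,S) → sL=16/25, sR=80/81, mL=40/81, mR=8/25
sensor matrix S = [[40/41, 40/29], [16/25, 80/81]]; det S = 38912/481545
solve [mL_A; mL_B] = S·[w00; w01] and [mR_A; mR_B] = S·[w10; w11]:
  w00 = 0, w01 = 1/2, w10 = 1/2, w11 = 0

0 1/2 1/2 0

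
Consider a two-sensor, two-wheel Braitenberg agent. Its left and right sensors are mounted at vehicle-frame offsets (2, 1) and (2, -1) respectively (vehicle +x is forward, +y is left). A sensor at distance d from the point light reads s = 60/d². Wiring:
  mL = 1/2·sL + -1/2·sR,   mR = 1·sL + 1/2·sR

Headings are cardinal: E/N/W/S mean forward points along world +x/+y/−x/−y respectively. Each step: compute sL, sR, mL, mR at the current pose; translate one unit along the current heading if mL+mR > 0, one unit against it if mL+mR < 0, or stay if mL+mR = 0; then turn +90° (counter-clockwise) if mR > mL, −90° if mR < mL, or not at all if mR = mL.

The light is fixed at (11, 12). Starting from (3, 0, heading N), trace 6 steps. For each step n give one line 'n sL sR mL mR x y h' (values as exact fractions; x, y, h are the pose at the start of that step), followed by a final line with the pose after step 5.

0 60/181 60/149 -960/26969 14370/26969 3 0 N
1 15/61 3/10 -33/1220 483/1220 3 1 W
2 60/233 60/269 1080/62677 23130/62677 2 1 S
3 6/17 30/109 72/1853 909/1853 2 0 E
4 60/181 60/149 -960/26969 14370/26969 3 0 N
5 15/61 3/10 -33/1220 483/1220 3 1 W
final 2 1 S

n=0: pose=(3,0,N); sL=60/181, sR=60/149; mL=-960/26969, mR=14370/26969; mL+mR=90/181 → advance +1; mR−mL=15330/26969 → turn +1·90°
n=1: pose=(3,1,W); sL=15/61, sR=3/10; mL=-33/1220, mR=483/1220; mL+mR=45/122 → advance +1; mR−mL=129/305 → turn +1·90°
n=2: pose=(2,1,S); sL=60/233, sR=60/269; mL=1080/62677, mR=23130/62677; mL+mR=90/233 → advance +1; mR−mL=22050/62677 → turn +1·90°
n=3: pose=(2,0,E); sL=6/17, sR=30/109; mL=72/1853, mR=909/1853; mL+mR=9/17 → advance +1; mR−mL=837/1853 → turn +1·90°
n=4: pose=(3,0,N); sL=60/181, sR=60/149; mL=-960/26969, mR=14370/26969; mL+mR=90/181 → advance +1; mR−mL=15330/26969 → turn +1·90°
n=5: pose=(3,1,W); sL=15/61, sR=3/10; mL=-33/1220, mR=483/1220; mL+mR=45/122 → advance +1; mR−mL=129/305 → turn +1·90°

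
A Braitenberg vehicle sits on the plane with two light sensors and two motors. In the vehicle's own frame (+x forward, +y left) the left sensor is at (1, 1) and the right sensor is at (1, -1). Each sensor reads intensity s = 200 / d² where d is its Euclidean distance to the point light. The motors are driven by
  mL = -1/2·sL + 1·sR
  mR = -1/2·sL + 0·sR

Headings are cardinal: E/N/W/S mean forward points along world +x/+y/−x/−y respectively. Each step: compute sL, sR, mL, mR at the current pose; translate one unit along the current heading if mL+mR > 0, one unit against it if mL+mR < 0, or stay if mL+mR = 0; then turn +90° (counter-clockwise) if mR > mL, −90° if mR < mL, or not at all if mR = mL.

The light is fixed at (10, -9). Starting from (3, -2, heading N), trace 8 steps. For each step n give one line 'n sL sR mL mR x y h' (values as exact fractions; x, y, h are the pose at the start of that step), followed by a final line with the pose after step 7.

0 25/16 2 39/32 -25/32 3 -2 N
1 200/117 40/17 2980/1989 -100/117 3 -1 E
2 100/37 100/49 1250/1813 -50/37 4 -1 S
3 200/113 200/149 7700/16837 -100/113 4 0 W
4 25/17 50/29 975/986 -25/34 5 0 N
5 200/137 200/97 17700/13289 -100/137 5 1 E
6 20/9 100/53 370/477 -10/9 6 1 S
7 8/5 200/169 324/845 -4/5 6 2 W
final 7 2 N

n=0: pose=(3,-2,N); sL=25/16, sR=2; mL=39/32, mR=-25/32; mL+mR=7/16 → advance +1; mR−mL=-2 → turn -1·90°
n=1: pose=(3,-1,E); sL=200/117, sR=40/17; mL=2980/1989, mR=-100/117; mL+mR=1280/1989 → advance +1; mR−mL=-40/17 → turn -1·90°
n=2: pose=(4,-1,S); sL=100/37, sR=100/49; mL=1250/1813, mR=-50/37; mL+mR=-1200/1813 → advance -1; mR−mL=-100/49 → turn -1·90°
n=3: pose=(4,0,W); sL=200/113, sR=200/149; mL=7700/16837, mR=-100/113; mL+mR=-7200/16837 → advance -1; mR−mL=-200/149 → turn -1·90°
n=4: pose=(5,0,N); sL=25/17, sR=50/29; mL=975/986, mR=-25/34; mL+mR=125/493 → advance +1; mR−mL=-50/29 → turn -1·90°
n=5: pose=(5,1,E); sL=200/137, sR=200/97; mL=17700/13289, mR=-100/137; mL+mR=8000/13289 → advance +1; mR−mL=-200/97 → turn -1·90°
n=6: pose=(6,1,S); sL=20/9, sR=100/53; mL=370/477, mR=-10/9; mL+mR=-160/477 → advance -1; mR−mL=-100/53 → turn -1·90°
n=7: pose=(6,2,W); sL=8/5, sR=200/169; mL=324/845, mR=-4/5; mL+mR=-352/845 → advance -1; mR−mL=-200/169 → turn -1·90°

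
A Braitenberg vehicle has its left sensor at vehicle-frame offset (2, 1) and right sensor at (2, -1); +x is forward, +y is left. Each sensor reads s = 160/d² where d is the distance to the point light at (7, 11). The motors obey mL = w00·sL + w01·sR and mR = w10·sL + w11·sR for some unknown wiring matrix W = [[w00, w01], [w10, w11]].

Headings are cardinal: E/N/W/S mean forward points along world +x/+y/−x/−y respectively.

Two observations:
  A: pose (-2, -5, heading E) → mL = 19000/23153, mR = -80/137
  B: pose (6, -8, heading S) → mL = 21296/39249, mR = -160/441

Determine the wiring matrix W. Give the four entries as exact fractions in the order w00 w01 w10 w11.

obs A: pose=(-2,-5,E) → sL=80/137, sR=80/169, mL=19000/23153, mR=-80/137
obs B: pose=(6,-8,S) → sL=160/441, sR=32/89, mL=21296/39249, mR=-160/441
sensor matrix S = [[80/137, 80/169], [160/441, 32/89]]; det S = 34723840/908732097
solve [mL_A; mL_B] = S·[w00; w01] and [mR_A; mR_B] = S·[w10; w11]:
  w00 = 1, w01 = 1/2, w10 = -1, w11 = 0

1 1/2 -1 0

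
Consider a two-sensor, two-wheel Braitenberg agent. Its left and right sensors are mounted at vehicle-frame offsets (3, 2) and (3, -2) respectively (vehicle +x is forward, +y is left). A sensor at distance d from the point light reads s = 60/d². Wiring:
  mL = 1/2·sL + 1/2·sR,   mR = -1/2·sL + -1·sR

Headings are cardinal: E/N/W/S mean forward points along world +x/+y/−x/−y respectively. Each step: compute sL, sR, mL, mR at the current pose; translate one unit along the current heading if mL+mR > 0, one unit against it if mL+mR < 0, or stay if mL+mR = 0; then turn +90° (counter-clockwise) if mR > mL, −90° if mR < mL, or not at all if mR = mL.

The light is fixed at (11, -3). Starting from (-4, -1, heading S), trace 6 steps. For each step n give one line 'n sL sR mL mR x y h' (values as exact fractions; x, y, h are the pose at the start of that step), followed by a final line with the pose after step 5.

0 6/17 6/29 138/493 -189/493 -4 -1 S
1 12/65 60/349 4044/22685 -5994/22685 -4 0 W
2 15/73 1/3 59/219 -191/438 -3 0 N
3 60/137 60/121 7740/16577 -11850/16577 -3 -1 E
4 6/17 6/29 138/493 -189/493 -4 -1 S
5 12/65 60/349 4044/22685 -5994/22685 -4 0 W
final -3 0 N

n=0: pose=(-4,-1,S); sL=6/17, sR=6/29; mL=138/493, mR=-189/493; mL+mR=-3/29 → advance -1; mR−mL=-327/493 → turn -1·90°
n=1: pose=(-4,0,W); sL=12/65, sR=60/349; mL=4044/22685, mR=-5994/22685; mL+mR=-30/349 → advance -1; mR−mL=-10038/22685 → turn -1·90°
n=2: pose=(-3,0,N); sL=15/73, sR=1/3; mL=59/219, mR=-191/438; mL+mR=-1/6 → advance -1; mR−mL=-103/146 → turn -1·90°
n=3: pose=(-3,-1,E); sL=60/137, sR=60/121; mL=7740/16577, mR=-11850/16577; mL+mR=-30/121 → advance -1; mR−mL=-19590/16577 → turn -1·90°
n=4: pose=(-4,-1,S); sL=6/17, sR=6/29; mL=138/493, mR=-189/493; mL+mR=-3/29 → advance -1; mR−mL=-327/493 → turn -1·90°
n=5: pose=(-4,0,W); sL=12/65, sR=60/349; mL=4044/22685, mR=-5994/22685; mL+mR=-30/349 → advance -1; mR−mL=-10038/22685 → turn -1·90°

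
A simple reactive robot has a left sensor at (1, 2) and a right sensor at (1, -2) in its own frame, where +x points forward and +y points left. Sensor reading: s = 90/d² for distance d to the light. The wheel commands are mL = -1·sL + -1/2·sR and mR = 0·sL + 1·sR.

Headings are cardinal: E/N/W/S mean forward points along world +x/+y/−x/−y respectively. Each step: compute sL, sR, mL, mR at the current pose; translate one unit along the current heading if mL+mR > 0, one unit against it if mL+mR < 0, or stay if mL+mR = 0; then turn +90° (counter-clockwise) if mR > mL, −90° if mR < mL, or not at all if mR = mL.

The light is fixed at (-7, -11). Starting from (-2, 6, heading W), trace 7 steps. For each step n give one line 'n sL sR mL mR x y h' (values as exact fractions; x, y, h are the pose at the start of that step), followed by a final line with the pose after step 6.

0 90/241 90/377 -44775/90857 90/377 -2 6 W
1 9/32 45/136 -243/544 45/136 -1 6 S
2 90/449 18/61 -9531/27389 18/61 -1 7 E
3 9/37 9/41 -1071/3034 9/41 -2 7 N
4 90/241 90/377 -44775/90857 90/377 -2 6 W
5 9/32 45/136 -243/544 45/136 -1 6 S
6 90/449 18/61 -9531/27389 18/61 -1 7 E
final -2 7 N

n=0: pose=(-2,6,W); sL=90/241, sR=90/377; mL=-44775/90857, mR=90/377; mL+mR=-23085/90857 → advance -1; mR−mL=66465/90857 → turn +1·90°
n=1: pose=(-1,6,S); sL=9/32, sR=45/136; mL=-243/544, mR=45/136; mL+mR=-63/544 → advance -1; mR−mL=423/544 → turn +1·90°
n=2: pose=(-1,7,E); sL=90/449, sR=18/61; mL=-9531/27389, mR=18/61; mL+mR=-1449/27389 → advance -1; mR−mL=17613/27389 → turn +1·90°
n=3: pose=(-2,7,N); sL=9/37, sR=9/41; mL=-1071/3034, mR=9/41; mL+mR=-405/3034 → advance -1; mR−mL=1737/3034 → turn +1·90°
n=4: pose=(-2,6,W); sL=90/241, sR=90/377; mL=-44775/90857, mR=90/377; mL+mR=-23085/90857 → advance -1; mR−mL=66465/90857 → turn +1·90°
n=5: pose=(-1,6,S); sL=9/32, sR=45/136; mL=-243/544, mR=45/136; mL+mR=-63/544 → advance -1; mR−mL=423/544 → turn +1·90°
n=6: pose=(-1,7,E); sL=90/449, sR=18/61; mL=-9531/27389, mR=18/61; mL+mR=-1449/27389 → advance -1; mR−mL=17613/27389 → turn +1·90°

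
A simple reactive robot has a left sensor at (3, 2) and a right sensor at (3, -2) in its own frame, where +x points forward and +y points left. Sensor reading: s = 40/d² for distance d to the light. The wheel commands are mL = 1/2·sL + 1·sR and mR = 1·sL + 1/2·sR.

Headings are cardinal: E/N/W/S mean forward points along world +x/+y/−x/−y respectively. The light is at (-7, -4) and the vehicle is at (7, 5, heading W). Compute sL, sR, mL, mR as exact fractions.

4/17 20/121 582/2057 654/2057

left sensor world pos  = (4, 3); dL² = 170
right sensor world pos = (4, 7); dR² = 242
sL = 40/170 = 4/17
sR = 40/242 = 20/121
mL = 1/2·sL + 1·sR = 582/2057
mR = 1·sL + 1/2·sR = 654/2057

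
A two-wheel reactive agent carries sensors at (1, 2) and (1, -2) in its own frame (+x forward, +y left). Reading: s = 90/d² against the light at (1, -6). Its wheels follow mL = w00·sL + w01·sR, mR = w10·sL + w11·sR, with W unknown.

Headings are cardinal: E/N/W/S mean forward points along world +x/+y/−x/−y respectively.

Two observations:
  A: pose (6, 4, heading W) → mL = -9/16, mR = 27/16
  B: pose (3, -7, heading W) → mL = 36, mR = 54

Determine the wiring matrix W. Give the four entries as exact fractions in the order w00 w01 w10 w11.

-1 1 1 1

obs A: pose=(6,4,W) → sL=9/8, sR=9/16, mL=-9/16, mR=27/16
obs B: pose=(3,-7,W) → sL=9, sR=45, mL=36, mR=54
sensor matrix S = [[9/8, 9/16], [9, 45]]; det S = 729/16
solve [mL_A; mL_B] = S·[w00; w01] and [mR_A; mR_B] = S·[w10; w11]:
  w00 = -1, w01 = 1, w10 = 1, w11 = 1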